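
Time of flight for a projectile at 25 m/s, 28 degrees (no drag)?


T = 2*v0*sin(theta)/g = 2*25*sin(28°)/9.81 = 2.393 s

2.393 s


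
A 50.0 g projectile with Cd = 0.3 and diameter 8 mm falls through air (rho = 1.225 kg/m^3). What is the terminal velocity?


A = pi*(d/2)^2 = pi*(8/2000)^2 = 5.02655e-05 m^2
vt = sqrt(2mg/(Cd*rho*A)) = sqrt(2*0.05*9.81/(0.3 * 1.225 * 5.02655e-05)) = 230.4 m/s

230.4 m/s


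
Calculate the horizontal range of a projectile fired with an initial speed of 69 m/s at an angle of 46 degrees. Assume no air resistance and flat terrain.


R = v0^2 * sin(2*theta) / g = 69^2 * sin(2*46°) / 9.81 = 485 m

485 m


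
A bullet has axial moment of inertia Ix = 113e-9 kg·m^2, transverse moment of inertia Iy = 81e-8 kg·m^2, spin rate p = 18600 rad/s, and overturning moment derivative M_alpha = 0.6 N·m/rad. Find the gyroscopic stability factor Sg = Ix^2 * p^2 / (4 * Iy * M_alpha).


Sg = Ix^2 * p^2 / (4 * Iy * M_alpha) = (113e-9)^2 * 18600^2 / (4 * 81e-8 * 0.6) = 2.272

2.272


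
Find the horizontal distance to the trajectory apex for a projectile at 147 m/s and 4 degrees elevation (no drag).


R = v0^2*sin(2*theta)/g = 147^2*sin(2*4°)/9.81 = 306.564 m
apex_dist = R/2 = 306.564/2 = 153.3 m

153.3 m


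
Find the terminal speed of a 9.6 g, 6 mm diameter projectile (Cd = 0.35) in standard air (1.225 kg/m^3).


A = pi*(d/2)^2 = pi*(6/2000)^2 = 2.82743e-05 m^2
vt = sqrt(2mg/(Cd*rho*A)) = sqrt(2*0.0096*9.81/(0.35 * 1.225 * 2.82743e-05)) = 124.6 m/s

124.6 m/s


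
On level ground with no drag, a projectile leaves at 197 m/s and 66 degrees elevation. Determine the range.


R = v0^2 * sin(2*theta) / g = 197^2 * sin(2*66°) / 9.81 = 2940 m

2940 m


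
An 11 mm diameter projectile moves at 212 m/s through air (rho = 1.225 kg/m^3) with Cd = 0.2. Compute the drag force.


A = pi*(d/2)^2 = pi*(11/2000)^2 = 9.50332e-05 m^2
Fd = 0.5*Cd*rho*A*v^2 = 0.5*0.2*1.225*9.50332e-05*212^2 = 0.5232 N

0.5232 N


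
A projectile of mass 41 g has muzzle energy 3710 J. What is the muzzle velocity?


v = sqrt(2*E/m) = sqrt(2*3710/0.041) = 425.4 m/s

425.4 m/s


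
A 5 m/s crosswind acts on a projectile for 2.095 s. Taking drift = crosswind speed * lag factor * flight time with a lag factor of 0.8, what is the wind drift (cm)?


drift = v_wind * lag * t = 5 * 0.8 * 2.095 = 8.38 m ≈ 838 cm

838 cm


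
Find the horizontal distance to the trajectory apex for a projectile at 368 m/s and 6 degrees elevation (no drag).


R = v0^2*sin(2*theta)/g = 368^2*sin(2*6°)/9.81 = 2870.16 m
apex_dist = R/2 = 2870.16/2 = 1435 m

1435 m


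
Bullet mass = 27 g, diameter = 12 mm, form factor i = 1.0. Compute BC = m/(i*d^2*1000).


BC = m/(i*d^2*1000) = 27/(1.0 * 12^2 * 1000) = 0.0001875

0.0001875


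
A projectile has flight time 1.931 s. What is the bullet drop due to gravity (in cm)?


drop = 0.5*g*t^2 = 0.5*9.81*1.931^2 = 18.2896 m ≈ 1829 cm

1829 cm


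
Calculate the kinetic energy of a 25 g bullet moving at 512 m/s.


E = 0.5*m*v^2 = 0.5*0.025*512^2 = 3277 J

3277 J


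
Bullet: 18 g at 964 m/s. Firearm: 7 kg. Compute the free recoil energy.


v_r = m_p*v_p/m_gun = 0.018*964/7 = 2.47886 m/s, E_r = 0.5*m_gun*v_r^2 = 0.5*7*2.47886^2 = 21.51 J

21.51 J


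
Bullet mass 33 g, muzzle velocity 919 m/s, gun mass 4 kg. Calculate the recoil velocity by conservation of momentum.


v_recoil = m_p * v_p / m_gun = 0.033 * 919 / 4 = 7.582 m/s

7.582 m/s


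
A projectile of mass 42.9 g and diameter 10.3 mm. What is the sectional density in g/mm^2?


SD = m/d^2 = 42.9/10.3^2 = 0.4044 g/mm^2

0.4044 g/mm^2


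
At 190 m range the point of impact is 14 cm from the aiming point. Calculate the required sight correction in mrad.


1 mrad subtends 1 cm per 10 m of range, so adj = error_cm / (dist_m / 10) = 14 / (190/10) = 0.7368 mrad

0.7368 mrad


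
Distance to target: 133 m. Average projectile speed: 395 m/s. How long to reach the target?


t = d/v = 133/395 = 0.3367 s

0.3367 s


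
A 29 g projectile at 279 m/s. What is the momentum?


p = m*v = 0.029*279 = 8.091 kg·m/s

8.091 kg·m/s


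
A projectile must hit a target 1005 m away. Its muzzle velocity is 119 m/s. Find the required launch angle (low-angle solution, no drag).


sin(2*theta) = R*g/v0^2 = 1005*9.81/119^2 = 0.696211, theta = arcsin(0.696211)/2 = 22.06°

22.06 degrees


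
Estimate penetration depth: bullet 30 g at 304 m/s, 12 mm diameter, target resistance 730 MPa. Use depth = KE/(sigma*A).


A = pi*(d/2)^2 = pi*(12/2)^2 = 113.097 mm^2
E = 0.5*m*v^2 = 0.5*0.03*304^2 = 1386.24 J
depth = E/(sigma*A) = 1386.24 J / (730 MPa * 113.097 mm^2) = 1386.24/(730 * 113.097) m = 0.0167905 m ≈ 16.79 mm

16.79 mm


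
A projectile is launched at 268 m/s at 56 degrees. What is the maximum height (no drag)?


H = (v0*sin(theta))^2 / (2g) = (268*sin(56°))^2 / (2*9.81) = 2516 m

2516 m


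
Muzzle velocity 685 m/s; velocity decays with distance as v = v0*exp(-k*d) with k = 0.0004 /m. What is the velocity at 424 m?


v = v0*exp(-k*d) = 685*exp(-0.0004*424) = 578.1 m/s

578.1 m/s


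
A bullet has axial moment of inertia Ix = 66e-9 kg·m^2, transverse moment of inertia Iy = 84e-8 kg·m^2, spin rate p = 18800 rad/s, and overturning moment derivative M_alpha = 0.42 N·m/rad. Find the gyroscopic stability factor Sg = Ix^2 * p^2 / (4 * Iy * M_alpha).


Sg = Ix^2 * p^2 / (4 * Iy * M_alpha) = (66e-9)^2 * 18800^2 / (4 * 84e-8 * 0.42) = 1.091

1.091


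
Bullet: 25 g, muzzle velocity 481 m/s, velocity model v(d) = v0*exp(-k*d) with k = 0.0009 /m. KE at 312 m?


v = v0*exp(-k*d) = 481*exp(-0.0009*312) = 363.241 m/s
E = 0.5*m*v^2 = 0.5*0.025*363.241^2 = 1649 J

1649 J


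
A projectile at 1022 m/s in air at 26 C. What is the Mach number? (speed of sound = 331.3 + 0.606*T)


a = 331.3 + 0.606*(26) = 347.056 m/s
M = v/a = 1022/347.056 = 2.945

2.945


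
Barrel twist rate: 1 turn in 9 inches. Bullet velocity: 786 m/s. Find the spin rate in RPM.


twist_m = 9*0.0254 = 0.2286 m
spin = v/twist = 786/0.2286 = 3438.32 rev/s
RPM = spin*60 = 3438.32*60 ≈ 206299 RPM

206299 RPM


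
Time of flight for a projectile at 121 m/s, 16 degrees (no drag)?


T = 2*v0*sin(theta)/g = 2*121*sin(16°)/9.81 = 6.8 s

6.8 s


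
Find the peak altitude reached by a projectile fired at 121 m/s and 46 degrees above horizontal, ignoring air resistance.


H = (v0*sin(theta))^2 / (2g) = (121*sin(46°))^2 / (2*9.81) = 386.1 m

386.1 m


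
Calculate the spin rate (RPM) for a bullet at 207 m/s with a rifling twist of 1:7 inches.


twist_m = 7*0.0254 = 0.1778 m
spin = v/twist = 207/0.1778 = 1164.229 rev/s
RPM = spin*60 = 1164.229*60 ≈ 69854 RPM

69854 RPM


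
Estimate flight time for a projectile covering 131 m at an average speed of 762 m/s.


t = d/v = 131/762 = 0.1719 s

0.1719 s


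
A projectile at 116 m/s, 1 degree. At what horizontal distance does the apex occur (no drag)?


R = v0^2*sin(2*theta)/g = 116^2*sin(2*1°)/9.81 = 47.8703 m
apex_dist = R/2 = 47.8703/2 = 23.94 m

23.94 m


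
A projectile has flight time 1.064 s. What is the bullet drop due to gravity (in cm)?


drop = 0.5*g*t^2 = 0.5*9.81*1.064^2 = 5.55293 m ≈ 555.3 cm

555.3 cm


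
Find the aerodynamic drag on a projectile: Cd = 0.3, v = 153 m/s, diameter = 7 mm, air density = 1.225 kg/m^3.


A = pi*(d/2)^2 = pi*(7/2000)^2 = 3.84845e-05 m^2
Fd = 0.5*Cd*rho*A*v^2 = 0.5*0.3*1.225*3.84845e-05*153^2 = 0.1655 N

0.1655 N


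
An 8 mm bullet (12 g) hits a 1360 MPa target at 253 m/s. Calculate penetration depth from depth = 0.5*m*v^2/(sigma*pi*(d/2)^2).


A = pi*(d/2)^2 = pi*(8/2)^2 = 50.2655 mm^2
E = 0.5*m*v^2 = 0.5*0.012*253^2 = 384.054 J
depth = E/(sigma*A) = 384.054 J / (1360 MPa * 50.2655 mm^2) = 384.054/(1360 * 50.2655) m = 0.00561802 m ≈ 5.618 mm

5.618 mm


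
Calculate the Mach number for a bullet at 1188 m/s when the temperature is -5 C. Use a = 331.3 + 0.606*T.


a = 331.3 + 0.606*(-5) = 328.27 m/s
M = v/a = 1188/328.27 = 3.619

3.619


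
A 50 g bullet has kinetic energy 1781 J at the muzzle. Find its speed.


v = sqrt(2*E/m) = sqrt(2*1781/0.05) = 266.9 m/s

266.9 m/s


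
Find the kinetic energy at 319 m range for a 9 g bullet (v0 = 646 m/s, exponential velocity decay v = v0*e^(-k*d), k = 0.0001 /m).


v = v0*exp(-k*d) = 646*exp(-0.0001*319) = 625.718 m/s
E = 0.5*m*v^2 = 0.5*0.009*625.718^2 = 1762 J

1762 J


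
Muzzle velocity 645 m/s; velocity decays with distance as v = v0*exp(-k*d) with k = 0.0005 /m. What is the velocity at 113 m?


v = v0*exp(-k*d) = 645*exp(-0.0005*113) = 609.6 m/s

609.6 m/s


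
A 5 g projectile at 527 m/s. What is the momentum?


p = m*v = 0.005*527 = 2.635 kg·m/s

2.635 kg·m/s


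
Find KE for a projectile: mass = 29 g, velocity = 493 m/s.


E = 0.5*m*v^2 = 0.5*0.029*493^2 = 3524 J

3524 J


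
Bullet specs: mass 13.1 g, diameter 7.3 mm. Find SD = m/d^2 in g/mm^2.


SD = m/d^2 = 13.1/7.3^2 = 0.2458 g/mm^2

0.2458 g/mm^2


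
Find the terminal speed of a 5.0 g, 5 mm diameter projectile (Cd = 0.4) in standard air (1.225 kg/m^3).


A = pi*(d/2)^2 = pi*(5/2000)^2 = 1.96350e-05 m^2
vt = sqrt(2mg/(Cd*rho*A)) = sqrt(2*0.005*9.81/(0.4 * 1.225 * 1.96350e-05)) = 101 m/s

101 m/s


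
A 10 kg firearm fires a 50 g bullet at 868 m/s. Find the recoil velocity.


v_recoil = m_p * v_p / m_gun = 0.05 * 868 / 10 = 4.34 m/s

4.34 m/s


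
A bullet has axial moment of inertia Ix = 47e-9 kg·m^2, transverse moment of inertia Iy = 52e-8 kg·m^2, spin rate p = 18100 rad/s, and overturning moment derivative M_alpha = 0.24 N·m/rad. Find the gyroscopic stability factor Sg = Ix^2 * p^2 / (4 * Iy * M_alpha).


Sg = Ix^2 * p^2 / (4 * Iy * M_alpha) = (47e-9)^2 * 18100^2 / (4 * 52e-8 * 0.24) = 1.45

1.45


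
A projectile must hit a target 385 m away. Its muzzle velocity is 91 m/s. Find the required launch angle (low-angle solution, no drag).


sin(2*theta) = R*g/v0^2 = 385*9.81/91^2 = 0.456086, theta = arcsin(0.456086)/2 = 13.57°

13.57 degrees


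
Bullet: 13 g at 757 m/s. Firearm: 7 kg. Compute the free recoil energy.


v_r = m_p*v_p/m_gun = 0.013*757/7 = 1.40586 m/s, E_r = 0.5*m_gun*v_r^2 = 0.5*7*1.40586^2 = 6.918 J

6.918 J


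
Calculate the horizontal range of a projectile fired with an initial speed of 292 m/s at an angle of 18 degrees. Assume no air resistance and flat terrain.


R = v0^2 * sin(2*theta) / g = 292^2 * sin(2*18°) / 9.81 = 5109 m

5109 m


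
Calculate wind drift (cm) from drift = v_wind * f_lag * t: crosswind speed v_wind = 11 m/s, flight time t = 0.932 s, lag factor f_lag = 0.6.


drift = v_wind * lag * t = 11 * 0.6 * 0.932 = 6.1512 m ≈ 615.1 cm

615.1 cm


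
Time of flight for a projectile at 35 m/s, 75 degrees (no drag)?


T = 2*v0*sin(theta)/g = 2*35*sin(75°)/9.81 = 6.892 s

6.892 s


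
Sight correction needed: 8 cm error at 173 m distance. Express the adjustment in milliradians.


1 mrad subtends 1 cm per 10 m of range, so adj = error_cm / (dist_m / 10) = 8 / (173/10) = 0.4624 mrad

0.4624 mrad


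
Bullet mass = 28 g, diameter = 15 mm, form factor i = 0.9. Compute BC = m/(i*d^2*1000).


BC = m/(i*d^2*1000) = 28/(0.9 * 15^2 * 1000) = 0.0001383

0.0001383


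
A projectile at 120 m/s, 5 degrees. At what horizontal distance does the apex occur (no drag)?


R = v0^2*sin(2*theta)/g = 120^2*sin(2*5°)/9.81 = 254.896 m
apex_dist = R/2 = 254.896/2 = 127.4 m

127.4 m


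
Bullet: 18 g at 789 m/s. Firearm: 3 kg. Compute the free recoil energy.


v_r = m_p*v_p/m_gun = 0.018*789/3 = 4.734 m/s, E_r = 0.5*m_gun*v_r^2 = 0.5*3*4.734^2 = 33.62 J

33.62 J


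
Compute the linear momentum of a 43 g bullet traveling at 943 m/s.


p = m*v = 0.043*943 = 40.55 kg·m/s

40.55 kg·m/s


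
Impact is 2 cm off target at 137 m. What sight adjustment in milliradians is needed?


1 mrad subtends 1 cm per 10 m of range, so adj = error_cm / (dist_m / 10) = 2 / (137/10) = 0.146 mrad

0.146 mrad


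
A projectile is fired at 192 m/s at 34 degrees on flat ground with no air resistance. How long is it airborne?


T = 2*v0*sin(theta)/g = 2*192*sin(34°)/9.81 = 21.89 s

21.89 s


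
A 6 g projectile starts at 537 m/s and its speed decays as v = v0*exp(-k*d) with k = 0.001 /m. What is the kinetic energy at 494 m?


v = v0*exp(-k*d) = 537*exp(-0.001*494) = 327.667 m/s
E = 0.5*m*v^2 = 0.5*0.006*327.667^2 = 322.1 J

322.1 J


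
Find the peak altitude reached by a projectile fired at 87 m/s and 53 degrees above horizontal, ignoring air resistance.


H = (v0*sin(theta))^2 / (2g) = (87*sin(53°))^2 / (2*9.81) = 246.1 m

246.1 m


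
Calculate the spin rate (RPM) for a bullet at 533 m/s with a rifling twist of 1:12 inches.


twist_m = 12*0.0254 = 0.3048 m
spin = v/twist = 533/0.3048 = 1748.688 rev/s
RPM = spin*60 = 1748.688*60 ≈ 104921 RPM

104921 RPM


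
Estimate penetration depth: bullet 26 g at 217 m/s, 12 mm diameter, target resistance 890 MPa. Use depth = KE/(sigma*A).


A = pi*(d/2)^2 = pi*(12/2)^2 = 113.097 mm^2
E = 0.5*m*v^2 = 0.5*0.026*217^2 = 612.157 J
depth = E/(sigma*A) = 612.157 J / (890 MPa * 113.097 mm^2) = 612.157/(890 * 113.097) m = 0.00608164 m ≈ 6.082 mm

6.082 mm


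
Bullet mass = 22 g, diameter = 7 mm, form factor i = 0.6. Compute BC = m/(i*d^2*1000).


BC = m/(i*d^2*1000) = 22/(0.6 * 7^2 * 1000) = 0.0007483

0.0007483


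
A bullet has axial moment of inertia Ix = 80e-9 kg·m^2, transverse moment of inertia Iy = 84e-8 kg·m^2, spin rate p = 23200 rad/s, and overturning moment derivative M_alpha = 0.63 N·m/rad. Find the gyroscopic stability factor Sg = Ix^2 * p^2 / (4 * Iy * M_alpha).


Sg = Ix^2 * p^2 / (4 * Iy * M_alpha) = (80e-9)^2 * 23200^2 / (4 * 84e-8 * 0.63) = 1.627

1.627


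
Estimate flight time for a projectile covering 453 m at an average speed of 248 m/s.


t = d/v = 453/248 = 1.827 s

1.827 s


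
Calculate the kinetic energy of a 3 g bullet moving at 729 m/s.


E = 0.5*m*v^2 = 0.5*0.003*729^2 = 797.2 J

797.2 J


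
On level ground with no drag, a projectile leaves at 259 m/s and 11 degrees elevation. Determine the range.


R = v0^2 * sin(2*theta) / g = 259^2 * sin(2*11°) / 9.81 = 2562 m

2562 m


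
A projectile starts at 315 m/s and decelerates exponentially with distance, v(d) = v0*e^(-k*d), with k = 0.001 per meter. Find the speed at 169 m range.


v = v0*exp(-k*d) = 315*exp(-0.001*169) = 266 m/s

266 m/s


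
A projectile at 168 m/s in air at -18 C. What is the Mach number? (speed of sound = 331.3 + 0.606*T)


a = 331.3 + 0.606*(-18) = 320.392 m/s
M = v/a = 168/320.392 = 0.5244

0.5244


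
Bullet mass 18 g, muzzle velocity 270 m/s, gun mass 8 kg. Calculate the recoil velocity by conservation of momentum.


v_recoil = m_p * v_p / m_gun = 0.018 * 270 / 8 = 0.6075 m/s

0.6075 m/s


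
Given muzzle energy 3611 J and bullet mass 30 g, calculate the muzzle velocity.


v = sqrt(2*E/m) = sqrt(2*3611/0.03) = 490.6 m/s

490.6 m/s


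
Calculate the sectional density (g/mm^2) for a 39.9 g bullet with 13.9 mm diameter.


SD = m/d^2 = 39.9/13.9^2 = 0.2065 g/mm^2

0.2065 g/mm^2


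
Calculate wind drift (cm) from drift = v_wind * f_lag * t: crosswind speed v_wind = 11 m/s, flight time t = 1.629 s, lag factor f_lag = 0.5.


drift = v_wind * lag * t = 11 * 0.5 * 1.629 = 8.9595 m ≈ 896 cm

896 cm


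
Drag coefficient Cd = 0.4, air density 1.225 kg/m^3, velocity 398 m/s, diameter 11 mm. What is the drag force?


A = pi*(d/2)^2 = pi*(11/2000)^2 = 9.50332e-05 m^2
Fd = 0.5*Cd*rho*A*v^2 = 0.5*0.4*1.225*9.50332e-05*398^2 = 3.688 N

3.688 N


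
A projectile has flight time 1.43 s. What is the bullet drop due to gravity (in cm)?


drop = 0.5*g*t^2 = 0.5*9.81*1.43^2 = 10.0302 m ≈ 1003 cm

1003 cm


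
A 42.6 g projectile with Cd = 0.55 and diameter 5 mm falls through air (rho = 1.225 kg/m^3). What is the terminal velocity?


A = pi*(d/2)^2 = pi*(5/2000)^2 = 1.96350e-05 m^2
vt = sqrt(2mg/(Cd*rho*A)) = sqrt(2*0.0426*9.81/(0.55 * 1.225 * 1.96350e-05)) = 251.4 m/s

251.4 m/s


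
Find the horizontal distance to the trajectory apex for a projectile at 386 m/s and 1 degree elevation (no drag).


R = v0^2*sin(2*theta)/g = 386^2*sin(2*1°)/9.81 = 530.06 m
apex_dist = R/2 = 530.06/2 = 265 m

265 m


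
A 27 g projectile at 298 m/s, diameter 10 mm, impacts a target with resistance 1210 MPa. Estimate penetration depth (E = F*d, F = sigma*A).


A = pi*(d/2)^2 = pi*(10/2)^2 = 78.5398 mm^2
E = 0.5*m*v^2 = 0.5*0.027*298^2 = 1198.85 J
depth = E/(sigma*A) = 1198.85 J / (1210 MPa * 78.5398 mm^2) = 1198.85/(1210 * 78.5398) m = 0.0126151 m ≈ 12.62 mm

12.62 mm


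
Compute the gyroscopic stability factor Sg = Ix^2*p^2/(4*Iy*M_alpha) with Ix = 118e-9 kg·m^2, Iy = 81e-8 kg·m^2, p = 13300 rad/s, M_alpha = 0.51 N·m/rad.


Sg = Ix^2 * p^2 / (4 * Iy * M_alpha) = (118e-9)^2 * 13300^2 / (4 * 81e-8 * 0.51) = 1.491

1.491


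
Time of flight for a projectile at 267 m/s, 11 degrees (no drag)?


T = 2*v0*sin(theta)/g = 2*267*sin(11°)/9.81 = 10.39 s

10.39 s


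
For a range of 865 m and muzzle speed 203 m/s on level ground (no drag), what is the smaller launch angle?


sin(2*theta) = R*g/v0^2 = 865*9.81/203^2 = 0.205917, theta = arcsin(0.205917)/2 = 5.942°

5.942 degrees


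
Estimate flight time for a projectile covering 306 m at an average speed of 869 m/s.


t = d/v = 306/869 = 0.3521 s

0.3521 s


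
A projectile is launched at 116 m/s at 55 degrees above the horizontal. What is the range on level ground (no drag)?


R = v0^2 * sin(2*theta) / g = 116^2 * sin(2*55°) / 9.81 = 1289 m

1289 m


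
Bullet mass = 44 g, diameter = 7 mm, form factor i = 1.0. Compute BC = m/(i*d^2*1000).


BC = m/(i*d^2*1000) = 44/(1.0 * 7^2 * 1000) = 0.000898

0.000898


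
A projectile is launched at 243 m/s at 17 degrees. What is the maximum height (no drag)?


H = (v0*sin(theta))^2 / (2g) = (243*sin(17°))^2 / (2*9.81) = 257.3 m

257.3 m


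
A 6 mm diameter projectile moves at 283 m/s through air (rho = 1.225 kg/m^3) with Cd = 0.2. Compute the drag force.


A = pi*(d/2)^2 = pi*(6/2000)^2 = 2.82743e-05 m^2
Fd = 0.5*Cd*rho*A*v^2 = 0.5*0.2*1.225*2.82743e-05*283^2 = 0.2774 N

0.2774 N


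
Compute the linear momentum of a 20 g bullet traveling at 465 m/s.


p = m*v = 0.02*465 = 9.3 kg·m/s

9.3 kg·m/s


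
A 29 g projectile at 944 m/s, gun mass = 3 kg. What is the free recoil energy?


v_r = m_p*v_p/m_gun = 0.029*944/3 = 9.12533 m/s, E_r = 0.5*m_gun*v_r^2 = 0.5*3*9.12533^2 = 124.9 J

124.9 J


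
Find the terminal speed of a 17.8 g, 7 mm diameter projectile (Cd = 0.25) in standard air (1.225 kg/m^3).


A = pi*(d/2)^2 = pi*(7/2000)^2 = 3.84845e-05 m^2
vt = sqrt(2mg/(Cd*rho*A)) = sqrt(2*0.0178*9.81/(0.25 * 1.225 * 3.84845e-05)) = 172.1 m/s

172.1 m/s


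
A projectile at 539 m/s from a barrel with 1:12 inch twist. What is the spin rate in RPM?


twist_m = 12*0.0254 = 0.3048 m
spin = v/twist = 539/0.3048 = 1768.373 rev/s
RPM = spin*60 = 1768.373*60 ≈ 106102 RPM

106102 RPM


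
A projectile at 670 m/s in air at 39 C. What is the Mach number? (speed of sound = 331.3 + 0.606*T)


a = 331.3 + 0.606*(39) = 354.934 m/s
M = v/a = 670/354.934 = 1.888

1.888


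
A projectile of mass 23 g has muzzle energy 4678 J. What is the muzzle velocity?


v = sqrt(2*E/m) = sqrt(2*4678/0.023) = 637.8 m/s

637.8 m/s


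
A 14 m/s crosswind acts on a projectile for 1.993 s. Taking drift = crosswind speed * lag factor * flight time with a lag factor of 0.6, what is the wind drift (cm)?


drift = v_wind * lag * t = 14 * 0.6 * 1.993 = 16.7412 m ≈ 1674 cm

1674 cm


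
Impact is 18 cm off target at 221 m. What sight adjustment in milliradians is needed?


1 mrad subtends 1 cm per 10 m of range, so adj = error_cm / (dist_m / 10) = 18 / (221/10) = 0.8145 mrad

0.8145 mrad


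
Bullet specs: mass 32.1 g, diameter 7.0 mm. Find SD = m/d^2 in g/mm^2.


SD = m/d^2 = 32.1/7.0^2 = 0.6551 g/mm^2

0.6551 g/mm^2


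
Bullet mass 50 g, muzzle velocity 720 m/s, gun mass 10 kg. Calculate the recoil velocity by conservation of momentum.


v_recoil = m_p * v_p / m_gun = 0.05 * 720 / 10 = 3.6 m/s

3.6 m/s


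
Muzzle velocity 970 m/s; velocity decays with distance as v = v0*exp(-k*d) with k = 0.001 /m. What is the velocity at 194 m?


v = v0*exp(-k*d) = 970*exp(-0.001*194) = 798.9 m/s

798.9 m/s


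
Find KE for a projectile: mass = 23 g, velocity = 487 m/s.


E = 0.5*m*v^2 = 0.5*0.023*487^2 = 2727 J

2727 J


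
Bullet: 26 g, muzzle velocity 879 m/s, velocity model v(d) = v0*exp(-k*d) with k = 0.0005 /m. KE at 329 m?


v = v0*exp(-k*d) = 879*exp(-0.0005*329) = 745.671 m/s
E = 0.5*m*v^2 = 0.5*0.026*745.671^2 = 7228 J

7228 J


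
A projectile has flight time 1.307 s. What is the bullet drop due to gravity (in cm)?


drop = 0.5*g*t^2 = 0.5*9.81*1.307^2 = 8.37896 m ≈ 837.9 cm

837.9 cm


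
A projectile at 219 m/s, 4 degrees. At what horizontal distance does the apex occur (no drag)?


R = v0^2*sin(2*theta)/g = 219^2*sin(2*4°)/9.81 = 680.416 m
apex_dist = R/2 = 680.416/2 = 340.2 m

340.2 m


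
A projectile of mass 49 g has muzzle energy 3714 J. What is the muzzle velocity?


v = sqrt(2*E/m) = sqrt(2*3714/0.049) = 389.3 m/s

389.3 m/s


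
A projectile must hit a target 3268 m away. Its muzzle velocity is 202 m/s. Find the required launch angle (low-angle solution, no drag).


sin(2*theta) = R*g/v0^2 = 3268*9.81/202^2 = 0.785685, theta = arcsin(0.785685)/2 = 25.89°

25.89 degrees


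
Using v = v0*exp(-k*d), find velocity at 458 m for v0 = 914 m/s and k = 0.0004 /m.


v = v0*exp(-k*d) = 914*exp(-0.0004*458) = 761 m/s

761 m/s


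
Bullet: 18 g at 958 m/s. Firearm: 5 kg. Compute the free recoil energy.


v_r = m_p*v_p/m_gun = 0.018*958/5 = 3.4488 m/s, E_r = 0.5*m_gun*v_r^2 = 0.5*5*3.4488^2 = 29.74 J

29.74 J


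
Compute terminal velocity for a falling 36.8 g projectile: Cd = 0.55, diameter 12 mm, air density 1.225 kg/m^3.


A = pi*(d/2)^2 = pi*(12/2000)^2 = 1.13097e-04 m^2
vt = sqrt(2mg/(Cd*rho*A)) = sqrt(2*0.0368*9.81/(0.55 * 1.225 * 1.13097e-04)) = 97.34 m/s

97.34 m/s


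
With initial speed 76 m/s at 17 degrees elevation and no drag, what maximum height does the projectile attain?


H = (v0*sin(theta))^2 / (2g) = (76*sin(17°))^2 / (2*9.81) = 25.17 m

25.17 m


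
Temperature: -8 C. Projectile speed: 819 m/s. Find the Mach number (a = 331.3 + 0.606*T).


a = 331.3 + 0.606*(-8) = 326.452 m/s
M = v/a = 819/326.452 = 2.509

2.509


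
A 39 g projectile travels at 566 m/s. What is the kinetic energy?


E = 0.5*m*v^2 = 0.5*0.039*566^2 = 6247 J

6247 J


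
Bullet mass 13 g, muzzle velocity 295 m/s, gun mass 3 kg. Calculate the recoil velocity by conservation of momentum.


v_recoil = m_p * v_p / m_gun = 0.013 * 295 / 3 = 1.278 m/s

1.278 m/s


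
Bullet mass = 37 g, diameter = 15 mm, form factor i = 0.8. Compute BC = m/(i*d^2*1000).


BC = m/(i*d^2*1000) = 37/(0.8 * 15^2 * 1000) = 0.0002056

0.0002056


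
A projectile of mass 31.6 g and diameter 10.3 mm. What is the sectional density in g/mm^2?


SD = m/d^2 = 31.6/10.3^2 = 0.2979 g/mm^2

0.2979 g/mm^2


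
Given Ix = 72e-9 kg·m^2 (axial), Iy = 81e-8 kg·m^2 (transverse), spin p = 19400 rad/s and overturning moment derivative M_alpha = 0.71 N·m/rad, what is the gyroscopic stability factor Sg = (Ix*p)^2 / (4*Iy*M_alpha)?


Sg = Ix^2 * p^2 / (4 * Iy * M_alpha) = (72e-9)^2 * 19400^2 / (4 * 81e-8 * 0.71) = 0.8481

0.8481


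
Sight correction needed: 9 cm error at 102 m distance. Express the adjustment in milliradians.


1 mrad subtends 1 cm per 10 m of range, so adj = error_cm / (dist_m / 10) = 9 / (102/10) = 0.8824 mrad

0.8824 mrad


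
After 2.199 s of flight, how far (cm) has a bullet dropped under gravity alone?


drop = 0.5*g*t^2 = 0.5*9.81*2.199^2 = 23.7186 m ≈ 2372 cm

2372 cm


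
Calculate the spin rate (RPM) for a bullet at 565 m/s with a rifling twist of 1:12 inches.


twist_m = 12*0.0254 = 0.3048 m
spin = v/twist = 565/0.3048 = 1853.675 rev/s
RPM = spin*60 = 1853.675*60 ≈ 111220 RPM

111220 RPM


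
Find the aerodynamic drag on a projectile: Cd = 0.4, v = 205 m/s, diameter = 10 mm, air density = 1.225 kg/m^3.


A = pi*(d/2)^2 = pi*(10/2000)^2 = 7.85398e-05 m^2
Fd = 0.5*Cd*rho*A*v^2 = 0.5*0.4*1.225*7.85398e-05*205^2 = 0.8087 N

0.8087 N


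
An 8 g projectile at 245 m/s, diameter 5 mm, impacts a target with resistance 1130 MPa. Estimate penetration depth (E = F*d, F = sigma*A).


A = pi*(d/2)^2 = pi*(5/2)^2 = 19.635 mm^2
E = 0.5*m*v^2 = 0.5*0.008*245^2 = 240.1 J
depth = E/(sigma*A) = 240.1 J / (1130 MPa * 19.635 mm^2) = 240.1/(1130 * 19.635) m = 0.0108214 m ≈ 10.82 mm

10.82 mm


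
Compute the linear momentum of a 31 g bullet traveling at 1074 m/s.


p = m*v = 0.031*1074 = 33.29 kg·m/s

33.29 kg·m/s


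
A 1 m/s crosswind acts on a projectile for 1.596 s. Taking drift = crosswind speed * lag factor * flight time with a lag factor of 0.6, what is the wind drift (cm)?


drift = v_wind * lag * t = 1 * 0.6 * 1.596 = 0.9576 m ≈ 95.76 cm

95.76 cm


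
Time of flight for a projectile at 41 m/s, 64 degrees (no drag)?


T = 2*v0*sin(theta)/g = 2*41*sin(64°)/9.81 = 7.513 s

7.513 s


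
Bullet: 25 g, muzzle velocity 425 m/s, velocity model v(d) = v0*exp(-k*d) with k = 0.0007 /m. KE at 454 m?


v = v0*exp(-k*d) = 425*exp(-0.0007*454) = 309.293 m/s
E = 0.5*m*v^2 = 0.5*0.025*309.293^2 = 1196 J

1196 J


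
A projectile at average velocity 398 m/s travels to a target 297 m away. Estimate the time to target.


t = d/v = 297/398 = 0.7462 s

0.7462 s


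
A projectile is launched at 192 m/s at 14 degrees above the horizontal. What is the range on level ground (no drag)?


R = v0^2 * sin(2*theta) / g = 192^2 * sin(2*14°) / 9.81 = 1764 m

1764 m


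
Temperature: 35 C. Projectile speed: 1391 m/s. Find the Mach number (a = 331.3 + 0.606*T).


a = 331.3 + 0.606*(35) = 352.51 m/s
M = v/a = 1391/352.51 = 3.946

3.946


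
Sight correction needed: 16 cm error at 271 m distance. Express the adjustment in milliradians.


1 mrad subtends 1 cm per 10 m of range, so adj = error_cm / (dist_m / 10) = 16 / (271/10) = 0.5904 mrad

0.5904 mrad


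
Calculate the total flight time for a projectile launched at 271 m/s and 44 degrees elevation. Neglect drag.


T = 2*v0*sin(theta)/g = 2*271*sin(44°)/9.81 = 38.38 s

38.38 s


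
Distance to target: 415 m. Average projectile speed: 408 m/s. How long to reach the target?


t = d/v = 415/408 = 1.017 s

1.017 s


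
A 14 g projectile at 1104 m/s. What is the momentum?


p = m*v = 0.014*1104 = 15.46 kg·m/s

15.46 kg·m/s


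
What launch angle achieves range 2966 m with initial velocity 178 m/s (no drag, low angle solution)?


sin(2*theta) = R*g/v0^2 = 2966*9.81/178^2 = 0.918333, theta = arcsin(0.918333)/2 = 33.34°

33.34 degrees


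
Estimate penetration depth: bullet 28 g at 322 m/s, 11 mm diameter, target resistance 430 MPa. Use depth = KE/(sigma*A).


A = pi*(d/2)^2 = pi*(11/2)^2 = 95.0332 mm^2
E = 0.5*m*v^2 = 0.5*0.028*322^2 = 1451.58 J
depth = E/(sigma*A) = 1451.58 J / (430 MPa * 95.0332 mm^2) = 1451.58/(430 * 95.0332) m = 0.0355219 m ≈ 35.52 mm

35.52 mm


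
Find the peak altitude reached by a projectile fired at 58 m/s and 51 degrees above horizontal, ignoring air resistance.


H = (v0*sin(theta))^2 / (2g) = (58*sin(51°))^2 / (2*9.81) = 103.6 m

103.6 m


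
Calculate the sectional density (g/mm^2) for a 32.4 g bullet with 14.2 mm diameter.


SD = m/d^2 = 32.4/14.2^2 = 0.1607 g/mm^2

0.1607 g/mm^2


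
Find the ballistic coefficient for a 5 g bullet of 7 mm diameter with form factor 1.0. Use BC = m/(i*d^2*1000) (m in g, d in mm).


BC = m/(i*d^2*1000) = 5/(1.0 * 7^2 * 1000) = 0.000102

0.000102


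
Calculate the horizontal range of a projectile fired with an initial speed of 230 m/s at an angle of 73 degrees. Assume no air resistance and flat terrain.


R = v0^2 * sin(2*theta) / g = 230^2 * sin(2*73°) / 9.81 = 3015 m

3015 m


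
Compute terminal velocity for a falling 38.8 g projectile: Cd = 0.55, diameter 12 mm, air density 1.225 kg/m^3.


A = pi*(d/2)^2 = pi*(12/2000)^2 = 1.13097e-04 m^2
vt = sqrt(2mg/(Cd*rho*A)) = sqrt(2*0.0388*9.81/(0.55 * 1.225 * 1.13097e-04)) = 99.95 m/s

99.95 m/s


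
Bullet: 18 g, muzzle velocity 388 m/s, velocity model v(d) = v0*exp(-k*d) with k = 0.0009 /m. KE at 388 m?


v = v0*exp(-k*d) = 388*exp(-0.0009*388) = 273.638 m/s
E = 0.5*m*v^2 = 0.5*0.018*273.638^2 = 673.9 J

673.9 J


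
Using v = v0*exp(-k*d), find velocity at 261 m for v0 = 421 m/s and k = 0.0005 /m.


v = v0*exp(-k*d) = 421*exp(-0.0005*261) = 369.5 m/s

369.5 m/s


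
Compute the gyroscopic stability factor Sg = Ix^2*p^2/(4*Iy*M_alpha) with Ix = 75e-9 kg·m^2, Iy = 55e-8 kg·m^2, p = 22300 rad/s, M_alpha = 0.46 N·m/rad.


Sg = Ix^2 * p^2 / (4 * Iy * M_alpha) = (75e-9)^2 * 22300^2 / (4 * 55e-8 * 0.46) = 2.764

2.764


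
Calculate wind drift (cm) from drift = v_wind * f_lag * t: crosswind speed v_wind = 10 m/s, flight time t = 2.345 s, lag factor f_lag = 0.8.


drift = v_wind * lag * t = 10 * 0.8 * 2.345 = 18.76 m ≈ 1876 cm

1876 cm


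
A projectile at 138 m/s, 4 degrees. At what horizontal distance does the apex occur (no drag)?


R = v0^2*sin(2*theta)/g = 138^2*sin(2*4°)/9.81 = 270.175 m
apex_dist = R/2 = 270.175/2 = 135.1 m

135.1 m


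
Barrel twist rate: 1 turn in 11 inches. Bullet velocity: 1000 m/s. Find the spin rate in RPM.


twist_m = 11*0.0254 = 0.2794 m
spin = v/twist = 1000/0.2794 = 3579.098 rev/s
RPM = spin*60 = 3579.098*60 ≈ 214746 RPM

214746 RPM


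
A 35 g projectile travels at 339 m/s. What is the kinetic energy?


E = 0.5*m*v^2 = 0.5*0.035*339^2 = 2011 J

2011 J


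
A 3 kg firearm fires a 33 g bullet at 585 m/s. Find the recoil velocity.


v_recoil = m_p * v_p / m_gun = 0.033 * 585 / 3 = 6.435 m/s

6.435 m/s


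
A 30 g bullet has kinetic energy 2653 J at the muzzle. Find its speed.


v = sqrt(2*E/m) = sqrt(2*2653/0.03) = 420.6 m/s

420.6 m/s


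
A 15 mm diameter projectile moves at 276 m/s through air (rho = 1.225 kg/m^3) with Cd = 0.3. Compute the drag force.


A = pi*(d/2)^2 = pi*(15/2000)^2 = 1.76715e-04 m^2
Fd = 0.5*Cd*rho*A*v^2 = 0.5*0.3*1.225*1.76715e-04*276^2 = 2.474 N

2.474 N


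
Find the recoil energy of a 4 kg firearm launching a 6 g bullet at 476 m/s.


v_r = m_p*v_p/m_gun = 0.006*476/4 = 0.714 m/s, E_r = 0.5*m_gun*v_r^2 = 0.5*4*0.714^2 = 1.02 J

1.02 J


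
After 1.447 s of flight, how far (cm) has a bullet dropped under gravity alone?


drop = 0.5*g*t^2 = 0.5*9.81*1.447^2 = 10.2701 m ≈ 1027 cm

1027 cm


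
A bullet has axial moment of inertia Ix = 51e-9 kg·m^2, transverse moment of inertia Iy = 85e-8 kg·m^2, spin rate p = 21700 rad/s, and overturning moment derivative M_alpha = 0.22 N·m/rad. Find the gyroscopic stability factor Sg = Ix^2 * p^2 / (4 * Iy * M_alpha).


Sg = Ix^2 * p^2 / (4 * Iy * M_alpha) = (51e-9)^2 * 21700^2 / (4 * 85e-8 * 0.22) = 1.637

1.637


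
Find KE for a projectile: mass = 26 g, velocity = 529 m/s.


E = 0.5*m*v^2 = 0.5*0.026*529^2 = 3638 J

3638 J


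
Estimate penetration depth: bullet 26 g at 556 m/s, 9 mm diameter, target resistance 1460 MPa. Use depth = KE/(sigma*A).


A = pi*(d/2)^2 = pi*(9/2)^2 = 63.6173 mm^2
E = 0.5*m*v^2 = 0.5*0.026*556^2 = 4018.77 J
depth = E/(sigma*A) = 4018.77 J / (1460 MPa * 63.6173 mm^2) = 4018.77/(1460 * 63.6173) m = 0.0432678 m ≈ 43.27 mm

43.27 mm


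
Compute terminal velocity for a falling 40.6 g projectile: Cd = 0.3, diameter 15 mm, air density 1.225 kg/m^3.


A = pi*(d/2)^2 = pi*(15/2000)^2 = 1.76715e-04 m^2
vt = sqrt(2mg/(Cd*rho*A)) = sqrt(2*0.0406*9.81/(0.3 * 1.225 * 1.76715e-04)) = 110.8 m/s

110.8 m/s


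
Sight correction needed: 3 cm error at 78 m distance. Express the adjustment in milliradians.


1 mrad subtends 1 cm per 10 m of range, so adj = error_cm / (dist_m / 10) = 3 / (78/10) = 0.3846 mrad

0.3846 mrad


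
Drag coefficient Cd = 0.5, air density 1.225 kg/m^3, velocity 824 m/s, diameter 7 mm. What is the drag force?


A = pi*(d/2)^2 = pi*(7/2000)^2 = 3.84845e-05 m^2
Fd = 0.5*Cd*rho*A*v^2 = 0.5*0.5*1.225*3.84845e-05*824^2 = 8.002 N

8.002 N


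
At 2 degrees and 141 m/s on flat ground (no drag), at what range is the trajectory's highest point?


R = v0^2*sin(2*theta)/g = 141^2*sin(2*2°)/9.81 = 141.369 m
apex_dist = R/2 = 141.369/2 = 70.68 m

70.68 m


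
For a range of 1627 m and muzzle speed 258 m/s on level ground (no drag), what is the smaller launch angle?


sin(2*theta) = R*g/v0^2 = 1627*9.81/258^2 = 0.239782, theta = arcsin(0.239782)/2 = 6.937°

6.937 degrees


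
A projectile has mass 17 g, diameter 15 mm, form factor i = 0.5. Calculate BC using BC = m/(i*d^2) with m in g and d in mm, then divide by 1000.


BC = m/(i*d^2*1000) = 17/(0.5 * 15^2 * 1000) = 0.0001511

0.0001511


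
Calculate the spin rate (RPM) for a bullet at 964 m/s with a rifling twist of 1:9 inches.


twist_m = 9*0.0254 = 0.2286 m
spin = v/twist = 964/0.2286 = 4216.973 rev/s
RPM = spin*60 = 4216.973*60 ≈ 253018 RPM

253018 RPM


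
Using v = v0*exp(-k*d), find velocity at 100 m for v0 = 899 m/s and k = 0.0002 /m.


v = v0*exp(-k*d) = 899*exp(-0.0002*100) = 881.2 m/s

881.2 m/s


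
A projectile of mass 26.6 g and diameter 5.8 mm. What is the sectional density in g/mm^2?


SD = m/d^2 = 26.6/5.8^2 = 0.7907 g/mm^2

0.7907 g/mm^2


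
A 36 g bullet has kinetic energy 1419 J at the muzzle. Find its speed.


v = sqrt(2*E/m) = sqrt(2*1419/0.036) = 280.8 m/s

280.8 m/s


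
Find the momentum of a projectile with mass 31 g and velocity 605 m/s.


p = m*v = 0.031*605 = 18.75 kg·m/s

18.75 kg·m/s


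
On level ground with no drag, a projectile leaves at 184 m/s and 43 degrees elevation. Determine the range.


R = v0^2 * sin(2*theta) / g = 184^2 * sin(2*43°) / 9.81 = 3443 m

3443 m


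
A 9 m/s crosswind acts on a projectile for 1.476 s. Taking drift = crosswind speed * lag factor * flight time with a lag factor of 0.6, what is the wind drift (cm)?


drift = v_wind * lag * t = 9 * 0.6 * 1.476 = 7.9704 m ≈ 797 cm

797 cm


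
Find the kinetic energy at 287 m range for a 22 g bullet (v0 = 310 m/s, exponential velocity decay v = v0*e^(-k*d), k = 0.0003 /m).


v = v0*exp(-k*d) = 310*exp(-0.0003*287) = 284.426 m/s
E = 0.5*m*v^2 = 0.5*0.022*284.426^2 = 889.9 J

889.9 J


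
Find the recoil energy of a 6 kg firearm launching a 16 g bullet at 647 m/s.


v_r = m_p*v_p/m_gun = 0.016*647/6 = 1.72533 m/s, E_r = 0.5*m_gun*v_r^2 = 0.5*6*1.72533^2 = 8.93 J

8.93 J


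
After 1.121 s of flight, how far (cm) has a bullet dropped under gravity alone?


drop = 0.5*g*t^2 = 0.5*9.81*1.121^2 = 6.16382 m ≈ 616.4 cm

616.4 cm


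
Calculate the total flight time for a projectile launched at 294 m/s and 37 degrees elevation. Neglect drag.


T = 2*v0*sin(theta)/g = 2*294*sin(37°)/9.81 = 36.07 s

36.07 s


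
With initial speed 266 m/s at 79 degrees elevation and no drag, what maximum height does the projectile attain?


H = (v0*sin(theta))^2 / (2g) = (266*sin(79°))^2 / (2*9.81) = 3475 m

3475 m


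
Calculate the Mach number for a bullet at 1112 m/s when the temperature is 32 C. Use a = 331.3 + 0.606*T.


a = 331.3 + 0.606*(32) = 350.692 m/s
M = v/a = 1112/350.692 = 3.171

3.171


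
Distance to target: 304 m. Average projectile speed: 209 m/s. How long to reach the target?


t = d/v = 304/209 = 1.455 s

1.455 s


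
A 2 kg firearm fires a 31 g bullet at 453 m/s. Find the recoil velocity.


v_recoil = m_p * v_p / m_gun = 0.031 * 453 / 2 = 7.021 m/s

7.021 m/s


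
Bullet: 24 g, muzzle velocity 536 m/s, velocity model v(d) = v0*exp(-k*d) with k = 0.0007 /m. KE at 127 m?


v = v0*exp(-k*d) = 536*exp(-0.0007*127) = 490.406 m/s
E = 0.5*m*v^2 = 0.5*0.024*490.406^2 = 2886 J

2886 J


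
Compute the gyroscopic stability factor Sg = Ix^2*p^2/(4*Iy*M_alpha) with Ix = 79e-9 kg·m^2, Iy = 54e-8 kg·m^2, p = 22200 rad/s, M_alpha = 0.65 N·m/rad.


Sg = Ix^2 * p^2 / (4 * Iy * M_alpha) = (79e-9)^2 * 22200^2 / (4 * 54e-8 * 0.65) = 2.191

2.191


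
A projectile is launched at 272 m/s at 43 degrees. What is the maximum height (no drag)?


H = (v0*sin(theta))^2 / (2g) = (272*sin(43°))^2 / (2*9.81) = 1754 m

1754 m


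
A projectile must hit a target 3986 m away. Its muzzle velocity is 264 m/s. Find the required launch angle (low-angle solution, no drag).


sin(2*theta) = R*g/v0^2 = 3986*9.81/264^2 = 0.561046, theta = arcsin(0.561046)/2 = 17.06°

17.06 degrees


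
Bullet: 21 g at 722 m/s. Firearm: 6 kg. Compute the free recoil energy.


v_r = m_p*v_p/m_gun = 0.021*722/6 = 2.527 m/s, E_r = 0.5*m_gun*v_r^2 = 0.5*6*2.527^2 = 19.16 J

19.16 J


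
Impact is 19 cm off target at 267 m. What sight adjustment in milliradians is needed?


1 mrad subtends 1 cm per 10 m of range, so adj = error_cm / (dist_m / 10) = 19 / (267/10) = 0.7116 mrad

0.7116 mrad


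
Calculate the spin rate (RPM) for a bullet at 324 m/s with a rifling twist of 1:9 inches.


twist_m = 9*0.0254 = 0.2286 m
spin = v/twist = 324/0.2286 = 1417.323 rev/s
RPM = spin*60 = 1417.323*60 ≈ 85039 RPM

85039 RPM


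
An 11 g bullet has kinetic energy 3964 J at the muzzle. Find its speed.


v = sqrt(2*E/m) = sqrt(2*3964/0.011) = 849 m/s

849 m/s


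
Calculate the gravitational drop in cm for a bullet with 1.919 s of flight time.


drop = 0.5*g*t^2 = 0.5*9.81*1.919^2 = 18.063 m ≈ 1806 cm

1806 cm


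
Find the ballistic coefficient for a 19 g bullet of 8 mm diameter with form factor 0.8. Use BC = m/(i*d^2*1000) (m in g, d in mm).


BC = m/(i*d^2*1000) = 19/(0.8 * 8^2 * 1000) = 0.0003711

0.0003711


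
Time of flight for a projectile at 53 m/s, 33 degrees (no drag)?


T = 2*v0*sin(theta)/g = 2*53*sin(33°)/9.81 = 5.885 s

5.885 s


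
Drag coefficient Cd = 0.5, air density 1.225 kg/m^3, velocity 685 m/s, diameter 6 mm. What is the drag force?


A = pi*(d/2)^2 = pi*(6/2000)^2 = 2.82743e-05 m^2
Fd = 0.5*Cd*rho*A*v^2 = 0.5*0.5*1.225*2.82743e-05*685^2 = 4.063 N

4.063 N


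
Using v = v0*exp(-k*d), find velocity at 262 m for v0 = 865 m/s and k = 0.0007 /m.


v = v0*exp(-k*d) = 865*exp(-0.0007*262) = 720.1 m/s

720.1 m/s


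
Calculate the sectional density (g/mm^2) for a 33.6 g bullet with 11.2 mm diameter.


SD = m/d^2 = 33.6/11.2^2 = 0.2679 g/mm^2

0.2679 g/mm^2


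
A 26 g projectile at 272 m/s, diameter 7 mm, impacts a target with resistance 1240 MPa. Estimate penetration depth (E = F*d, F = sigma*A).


A = pi*(d/2)^2 = pi*(7/2)^2 = 38.4845 mm^2
E = 0.5*m*v^2 = 0.5*0.026*272^2 = 961.792 J
depth = E/(sigma*A) = 961.792 J / (1240 MPa * 38.4845 mm^2) = 961.792/(1240 * 38.4845) m = 0.0201546 m ≈ 20.15 mm

20.15 mm


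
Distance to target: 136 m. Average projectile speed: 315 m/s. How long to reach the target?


t = d/v = 136/315 = 0.4317 s

0.4317 s


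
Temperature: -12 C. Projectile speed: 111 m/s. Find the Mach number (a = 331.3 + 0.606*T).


a = 331.3 + 0.606*(-12) = 324.028 m/s
M = v/a = 111/324.028 = 0.3426

0.3426


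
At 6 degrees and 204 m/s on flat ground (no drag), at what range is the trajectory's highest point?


R = v0^2*sin(2*theta)/g = 204^2*sin(2*6°)/9.81 = 882.003 m
apex_dist = R/2 = 882.003/2 = 441 m

441 m


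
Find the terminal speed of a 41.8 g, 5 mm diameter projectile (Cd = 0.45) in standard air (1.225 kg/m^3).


A = pi*(d/2)^2 = pi*(5/2000)^2 = 1.96350e-05 m^2
vt = sqrt(2mg/(Cd*rho*A)) = sqrt(2*0.0418*9.81/(0.45 * 1.225 * 1.96350e-05)) = 275.3 m/s

275.3 m/s
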